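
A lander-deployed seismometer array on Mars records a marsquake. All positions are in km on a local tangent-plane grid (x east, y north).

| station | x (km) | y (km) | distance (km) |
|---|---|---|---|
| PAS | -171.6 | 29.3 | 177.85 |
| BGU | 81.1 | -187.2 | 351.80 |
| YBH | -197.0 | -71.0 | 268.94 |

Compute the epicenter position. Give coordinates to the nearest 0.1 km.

(-36.1, 144.5)

Circle about each station: (x + 171.6)² + (y − 29.3)² = 177.85²; (x − 81.1)² + (y + 187.2)² = 351.80²; (x + 197.0)² + (y + 71.0)² = 268.94².
Subtracting pairs of circle equations eliminates x²+y² and gives linear equations (the radical axes):
505.4 x − 433.0 y = -80816.62
-50.8 x − 200.6 y = -27153.15
Solving the 2×2 system: x ≈ -36.1, y ≈ 144.5 km.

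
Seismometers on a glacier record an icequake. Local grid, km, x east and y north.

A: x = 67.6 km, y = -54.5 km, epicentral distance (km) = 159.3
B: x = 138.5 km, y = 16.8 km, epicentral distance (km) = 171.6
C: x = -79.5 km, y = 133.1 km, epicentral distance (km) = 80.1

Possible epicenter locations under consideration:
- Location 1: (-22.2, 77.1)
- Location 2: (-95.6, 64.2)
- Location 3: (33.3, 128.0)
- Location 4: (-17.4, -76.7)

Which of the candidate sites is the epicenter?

For each candidate, compare |candidate − station| to the reported distance:
Location 1: residuals A 0.0, B 0.0, C 0.0 → max 0.0 km
Location 2: residuals A 42.5, B 67.3, C 9.3 → max 67.3 km
Location 3: residuals A 26.4, B 18.5, C 32.8 → max 32.8 km
Location 4: residuals A 71.4, B 10.2, C 138.7 → max 138.7 km
Only Location 1 has all residuals ≈ 0.

Location 1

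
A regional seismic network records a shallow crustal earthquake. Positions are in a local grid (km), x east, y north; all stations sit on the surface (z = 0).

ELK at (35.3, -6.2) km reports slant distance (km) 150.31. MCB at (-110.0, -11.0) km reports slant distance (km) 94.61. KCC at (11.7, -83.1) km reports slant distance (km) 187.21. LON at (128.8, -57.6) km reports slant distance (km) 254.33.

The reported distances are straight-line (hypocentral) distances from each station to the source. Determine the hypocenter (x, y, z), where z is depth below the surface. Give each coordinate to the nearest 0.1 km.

Each station gives a sphere (x−x_i)² + (y−y_i)² + z² = d_i² (stations at z=0).
Subtracting the ELK sphere from MCB and KCC: z² cancels, leaving linear equations in x and y:
-290.6 x − 9.6 y = 24578.51
-47.2 x − 153.8 y = -6696.52
Solving: x ≈ -86.898, y ≈ 70.209 km (keep extra digits for the depth step; rounded: -86.9, 70.2).
Then from the ELK sphere: z² = 150.31² − (x − 35.3)² − (y + 6.2)² with x = -86.898, y = 70.209, so z ≈ 42.690 ≈ 42.7 km.

(-86.9, 70.2, 42.7)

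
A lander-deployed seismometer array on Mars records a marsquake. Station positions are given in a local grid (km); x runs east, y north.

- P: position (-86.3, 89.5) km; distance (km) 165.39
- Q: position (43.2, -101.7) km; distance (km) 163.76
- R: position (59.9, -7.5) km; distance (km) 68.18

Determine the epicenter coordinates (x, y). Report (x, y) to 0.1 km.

x ≈ 76.2 km, y ≈ 58.7 km

Circle about each station: (x + 86.3)² + (y − 89.5)² = 165.39²; (x − 43.2)² + (y + 101.7)² = 163.76²; (x − 59.9)² + (y + 7.5)² = 68.18².
Subtracting the P equation from the Q and R equations removes the quadratic terms:
259.0 x − 382.4 y = -2712.30
292.4 x − 194.0 y = 10891.66
Solving the 2×2 system: x ≈ 76.2, y ≈ 58.7 km.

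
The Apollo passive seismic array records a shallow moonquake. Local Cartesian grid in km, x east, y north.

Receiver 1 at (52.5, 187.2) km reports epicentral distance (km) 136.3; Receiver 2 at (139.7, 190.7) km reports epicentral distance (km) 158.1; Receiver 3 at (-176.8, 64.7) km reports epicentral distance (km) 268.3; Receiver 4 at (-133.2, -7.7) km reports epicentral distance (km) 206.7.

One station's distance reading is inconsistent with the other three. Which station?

Solve using three stations at a time. Using Receiver 1, Receiver 2, Receiver 4 (subtract circle equations pairwise → linear system) gives (x, y) ≈ (64.8, 51.5).
Distances from that point to each station vs reported:
  Receiver 1: calculated 136.3 vs reported 136.3 → residual 0.0 km
  Receiver 2: calculated 158.1 vs reported 158.1 → residual 0.0 km
  Receiver 3: calculated 242.0 vs reported 268.3 → residual 26.3 km
  Receiver 4: calculated 206.7 vs reported 206.7 → residual 0.0 km
Receiver 1, Receiver 2, Receiver 4 are mutually consistent (residuals ≈ 0); Receiver 3 is off by 26.3 km.

Receiver 3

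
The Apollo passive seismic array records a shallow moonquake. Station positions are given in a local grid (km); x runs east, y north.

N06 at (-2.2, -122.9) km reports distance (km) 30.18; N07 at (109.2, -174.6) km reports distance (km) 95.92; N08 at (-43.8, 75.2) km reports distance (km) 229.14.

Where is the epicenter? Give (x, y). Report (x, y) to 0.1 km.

Circle about each station: (x + 2.2)² + (y + 122.9)² = 30.18²; (x − 109.2)² + (y + 174.6)² = 95.92²; (x + 43.8)² + (y − 75.2)² = 229.14².
Subtracting pairs of circle equations eliminates x²+y² and gives linear equations (the radical axes):
222.8 x − 103.4 y = 19010.74
-83.2 x + 396.2 y = -59130.08
Solving the 2×2 system: x ≈ 17.8, y ≈ -145.5 km.

(17.8, -145.5)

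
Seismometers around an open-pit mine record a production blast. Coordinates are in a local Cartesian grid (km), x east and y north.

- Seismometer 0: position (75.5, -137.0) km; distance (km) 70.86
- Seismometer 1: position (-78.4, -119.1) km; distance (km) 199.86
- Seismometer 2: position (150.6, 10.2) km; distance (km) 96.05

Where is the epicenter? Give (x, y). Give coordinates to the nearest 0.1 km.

Circle about each station: (x − 75.5)² + (y + 137.0)² = 70.86²; (x + 78.4)² + (y + 119.1)² = 199.86²; (x − 150.6)² + (y − 10.2)² = 96.05².
Subtracting the Seismometer 0 equation from the Seismometer 1 and Seismometer 2 equations removes the quadratic terms:
-307.8 x + 35.8 y = -39060.76
150.2 x + 294.4 y = -5889.31
Solving the 2×2 system: x ≈ 117.6, y ≈ -80.0 km.
Check against Seismometer 0 (with the unrounded x, y): √((x − 75.5)²+(y + 137.0)²) = 70.86 ≈ 70.86 km. ✓

(117.6, -80.0)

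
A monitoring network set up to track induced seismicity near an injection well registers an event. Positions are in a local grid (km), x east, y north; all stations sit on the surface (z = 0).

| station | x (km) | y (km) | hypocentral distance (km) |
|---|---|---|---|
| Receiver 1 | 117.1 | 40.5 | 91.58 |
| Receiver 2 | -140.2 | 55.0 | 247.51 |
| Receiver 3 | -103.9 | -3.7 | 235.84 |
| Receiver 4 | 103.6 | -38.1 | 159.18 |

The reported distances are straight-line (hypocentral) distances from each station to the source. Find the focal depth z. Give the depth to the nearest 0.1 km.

53.1 km

Each station gives a sphere (x−x_i)² + (y−y_i)² + z² = d_i² (stations at z=0).
Subtracting the Receiver 1 sphere from Receiver 2 and Receiver 3: z² cancels, leaving linear equations in x and y:
-514.6 x + 29.0 y = -45545.92
-442.0 x − 88.4 y = -51777.37
Solving: x ≈ 94.802, y ≈ 111.704 km (keep extra digits for the depth step; rounded: 94.8, 111.7).
Then from the Receiver 1 sphere: z² = 91.58² − (x − 117.1)² − (y − 40.5)² with x = 94.802, y = 111.704, so z ≈ 53.101 ≈ 53.1 km.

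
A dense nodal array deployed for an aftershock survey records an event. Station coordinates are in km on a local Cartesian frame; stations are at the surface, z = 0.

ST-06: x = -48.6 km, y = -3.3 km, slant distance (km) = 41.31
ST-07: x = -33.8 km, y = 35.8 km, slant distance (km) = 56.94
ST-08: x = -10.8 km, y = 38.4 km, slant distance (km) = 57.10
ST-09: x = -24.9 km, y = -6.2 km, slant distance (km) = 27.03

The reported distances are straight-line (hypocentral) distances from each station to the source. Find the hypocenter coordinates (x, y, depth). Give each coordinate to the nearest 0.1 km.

x ≈ -17.1 km, y ≈ -12.5 km, depth ≈ 25.1 km

Each station gives a sphere (x−x_i)² + (y−y_i)² + z² = d_i² (stations at z=0).
Subtracting the ST-06 sphere from ST-07 and ST-08: z² cancels, leaving linear equations in x and y:
29.6 x + 78.2 y = -1484.42
75.6 x + 83.4 y = -2335.54
Solving: x ≈ -17.088, y ≈ -12.514 km (keep extra digits for the depth step; rounded: -17.1, -12.5).
Then from the ST-06 sphere: z² = 41.31² − (x + 48.6)² − (y + 3.3)² with x = -17.088, y = -12.514, so z ≈ 25.072 ≈ 25.1 km.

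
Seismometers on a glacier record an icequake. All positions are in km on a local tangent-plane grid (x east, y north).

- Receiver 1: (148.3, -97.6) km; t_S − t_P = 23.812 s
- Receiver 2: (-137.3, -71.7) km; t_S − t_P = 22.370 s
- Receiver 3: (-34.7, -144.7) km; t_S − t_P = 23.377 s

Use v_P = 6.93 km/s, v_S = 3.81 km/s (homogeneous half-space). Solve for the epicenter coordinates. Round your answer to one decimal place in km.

(9.2, 48.2)

Distance from S−P lag: d = Δt · v_P v_S / (v_P − v_S) = Δt · (6.93·3.81)/(6.93−3.81) ≈ 8.4626·Δt.
So d_Receiver 1 = 201.51, d_Receiver 2 = 189.31, d_Receiver 3 = 197.83 km.
Circle about each station: (x − 148.3)² + (y + 97.6)² = 201.51²; (x + 137.3)² + (y + 71.7)² = 189.31²; (x + 34.7)² + (y + 144.7)² = 197.83².
Subtracting pairs of circle equations eliminates x²+y² and gives linear equations (the radical axes):
-571.2 x + 51.8 y = -2758.47
-366.0 x − 94.2 y = -7906.90
Solving the 2×2 system: x ≈ 9.2, y ≈ 48.2 km.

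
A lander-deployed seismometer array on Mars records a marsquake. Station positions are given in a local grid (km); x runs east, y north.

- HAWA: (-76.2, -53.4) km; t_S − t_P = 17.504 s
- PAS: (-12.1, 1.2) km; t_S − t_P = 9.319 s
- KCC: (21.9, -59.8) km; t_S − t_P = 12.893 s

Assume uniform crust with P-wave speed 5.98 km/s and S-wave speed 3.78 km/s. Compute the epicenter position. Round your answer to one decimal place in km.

(56.4, 68.1)

Distance from S−P lag: d = Δt · v_P v_S / (v_P − v_S) = Δt · (5.98·3.78)/(5.98−3.78) ≈ 10.2747·Δt.
So d_HAWA = 179.85, d_PAS = 95.75, d_KCC = 132.47 km.
Circle about each station: (x + 76.2)² + (y + 53.4)² = 179.85²; (x + 12.1)² + (y − 1.2)² = 95.75²; (x − 21.9)² + (y + 59.8)² = 132.47².
Subtracting pairs of circle equations eliminates x²+y² and gives linear equations (the radical axes):
128.2 x + 109.2 y = 14667.81
196.2 x − 12.8 y = 10195.37
Solving the 2×2 system: x ≈ 56.4, y ≈ 68.1 km.
Check against HAWA (with the unrounded x, y): √((x + 76.2)²+(y + 53.4)²) = 179.85 ≈ 179.85 km. ✓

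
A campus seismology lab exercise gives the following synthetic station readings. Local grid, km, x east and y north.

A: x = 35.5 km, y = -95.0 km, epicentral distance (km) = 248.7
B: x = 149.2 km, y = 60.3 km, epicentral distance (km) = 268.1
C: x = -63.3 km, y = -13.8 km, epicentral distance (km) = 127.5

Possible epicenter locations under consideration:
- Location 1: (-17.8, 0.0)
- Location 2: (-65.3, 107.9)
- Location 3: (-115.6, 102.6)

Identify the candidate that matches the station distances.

For each candidate, compare |candidate − station| to the reported distance:
Location 1: residuals A 139.8, B 90.5, C 80.0 → max 139.8 km
Location 2: residuals A 22.1, B 48.4, C 5.8 → max 48.4 km
Location 3: residuals A 0.1, B 0.1, C 0.1 → max 0.1 km
Only Location 3 has all residuals ≈ 0.

Location 3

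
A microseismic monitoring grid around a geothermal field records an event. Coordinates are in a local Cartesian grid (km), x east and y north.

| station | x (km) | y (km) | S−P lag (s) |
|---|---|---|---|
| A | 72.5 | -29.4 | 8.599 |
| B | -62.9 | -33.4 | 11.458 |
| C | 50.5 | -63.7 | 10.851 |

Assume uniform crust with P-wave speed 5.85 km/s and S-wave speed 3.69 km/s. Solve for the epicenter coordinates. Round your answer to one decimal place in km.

Distance from S−P lag: d = Δt · v_P v_S / (v_P − v_S) = Δt · (5.85·3.69)/(5.85−3.69) ≈ 9.9938·Δt.
So d_A = 85.94, d_B = 114.51, d_C = 108.44 km.
Circle about each station: (x − 72.5)² + (y + 29.4)² = 85.94²; (x + 62.9)² + (y + 33.4)² = 114.51²; (x − 50.5)² + (y + 63.7)² = 108.44².
Subtracting the A equation from the B and C equations removes the quadratic terms:
-270.8 x − 8.0 y = -6775.50
-44.0 x − 68.6 y = -3886.22
Solving the 2×2 system: x ≈ 23.8, y ≈ 41.4 km.

x ≈ 23.8 km, y ≈ 41.4 km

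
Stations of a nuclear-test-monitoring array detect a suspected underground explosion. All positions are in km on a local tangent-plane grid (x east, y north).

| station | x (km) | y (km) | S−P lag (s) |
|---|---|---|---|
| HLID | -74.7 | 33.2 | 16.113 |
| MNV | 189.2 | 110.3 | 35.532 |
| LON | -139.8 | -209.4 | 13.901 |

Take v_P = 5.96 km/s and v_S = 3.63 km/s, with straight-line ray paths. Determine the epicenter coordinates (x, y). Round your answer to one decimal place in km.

-52.1 km east, -114.7 km north

Distance from S−P lag: d = Δt · v_P v_S / (v_P − v_S) = Δt · (5.96·3.63)/(5.96−3.63) ≈ 9.2853·Δt.
So d_HLID = 149.61, d_MNV = 329.93, d_LON = 129.08 km.
Circle about each station: (x + 74.7)² + (y − 33.2)² = 149.61²; (x − 189.2)² + (y − 110.3)² = 329.93²; (x + 139.8)² + (y + 209.4)² = 129.08².
Subtracting the HLID equation from the MNV and LON equations removes the quadratic terms:
527.8 x + 154.2 y = -45190.25
-130.2 x − 485.2 y = 62431.58
Solving the 2×2 system: x ≈ -52.1, y ≈ -114.7 km.
Check against HLID (with the unrounded x, y): √((x + 74.7)²+(y − 33.2)²) = 149.60 ≈ 149.61 km. ✓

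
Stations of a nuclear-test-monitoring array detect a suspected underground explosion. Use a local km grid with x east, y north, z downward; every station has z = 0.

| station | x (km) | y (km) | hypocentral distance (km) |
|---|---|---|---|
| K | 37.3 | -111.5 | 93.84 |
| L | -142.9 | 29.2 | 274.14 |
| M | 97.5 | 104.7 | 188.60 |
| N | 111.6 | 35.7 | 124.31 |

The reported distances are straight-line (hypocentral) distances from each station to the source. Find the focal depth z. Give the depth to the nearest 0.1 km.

z ≈ 54.9 km

Each station gives a sphere (x−x_i)² + (y−y_i)² + z² = d_i² (stations at z=0).
Subtracting the K sphere from L and M: z² cancels, leaving linear equations in x and y:
-360.4 x + 281.4 y = -58897.28
120.4 x + 432.4 y = -20119.21
Solving: x ≈ 104.395, y ≈ -75.598 km (keep extra digits for the depth step; rounded: 104.4, -75.6).
Then from the K sphere: z² = 93.84² − (x − 37.3)² − (y + 111.5)² with x = 104.395, y = -75.598, so z ≈ 54.911 ≈ 54.9 km.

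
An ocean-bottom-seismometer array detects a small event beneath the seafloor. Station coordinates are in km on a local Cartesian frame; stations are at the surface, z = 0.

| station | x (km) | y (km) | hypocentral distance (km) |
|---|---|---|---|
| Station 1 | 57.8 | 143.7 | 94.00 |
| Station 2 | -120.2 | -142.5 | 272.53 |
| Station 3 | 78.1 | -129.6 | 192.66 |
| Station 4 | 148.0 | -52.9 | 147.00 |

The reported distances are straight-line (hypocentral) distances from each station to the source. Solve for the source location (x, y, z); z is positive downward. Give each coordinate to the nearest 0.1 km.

Each station gives a sphere (x−x_i)² + (y−y_i)² + z² = d_i² (stations at z=0).
Subtracting the Station 1 sphere from Station 2 and Station 3: z² cancels, leaving linear equations in x and y:
-356.0 x − 572.4 y = -54672.84
40.6 x − 546.6 y = -29376.64
Solving: x ≈ 59.997, y ≈ 58.201 km (keep extra digits for the depth step; rounded: 60.0, 58.2).
Then from the Station 1 sphere: z² = 94.00² − (x − 57.8)² − (y − 143.7)² with x = 59.997, y = 58.201, so z ≈ 39.001 ≈ 39.0 km.

x ≈ 60.0 km, y ≈ 58.2 km, depth ≈ 39.0 km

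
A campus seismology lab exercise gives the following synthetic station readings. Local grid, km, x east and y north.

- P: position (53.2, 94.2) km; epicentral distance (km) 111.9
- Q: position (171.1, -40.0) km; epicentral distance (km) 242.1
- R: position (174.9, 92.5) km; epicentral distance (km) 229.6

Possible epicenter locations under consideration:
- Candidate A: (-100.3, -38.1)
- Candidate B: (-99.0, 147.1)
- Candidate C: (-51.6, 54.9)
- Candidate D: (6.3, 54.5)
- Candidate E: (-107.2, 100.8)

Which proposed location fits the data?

For each candidate, compare |candidate − station| to the reported distance:
Candidate A: residuals P 90.7, Q 29.3, R 75.0 → max 90.7 km
Candidate B: residuals P 49.2, Q 86.5, R 49.7 → max 86.5 km
Candidate C: residuals P 0.0, Q 0.0, R 0.0 → max 0.0 km
Candidate D: residuals P 50.5, Q 52.1, R 56.8 → max 56.8 km
Candidate E: residuals P 48.6, Q 69.8, R 52.6 → max 69.8 km
Only Candidate C has all residuals ≈ 0.

Candidate C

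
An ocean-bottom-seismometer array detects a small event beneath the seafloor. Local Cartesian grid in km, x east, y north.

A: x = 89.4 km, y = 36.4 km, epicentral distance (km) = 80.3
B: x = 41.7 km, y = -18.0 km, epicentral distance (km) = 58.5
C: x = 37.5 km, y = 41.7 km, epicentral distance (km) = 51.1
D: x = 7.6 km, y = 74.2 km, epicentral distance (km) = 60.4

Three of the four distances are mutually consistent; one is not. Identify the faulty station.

Solve using three stations at a time. Using B, C, D (subtract circle equations pairwise → linear system) gives (x, y) ≈ (-6.3, 15.4).
Distances from that point to each station vs reported:
  A: calculated 98.0 vs reported 80.3 → residual 17.7 km
  B: calculated 58.5 vs reported 58.5 → residual 0.0 km
  C: calculated 51.1 vs reported 51.1 → residual 0.0 km
  D: calculated 60.4 vs reported 60.4 → residual 0.0 km
B, C, D are mutually consistent (residuals ≈ 0); A is off by 17.7 km.

A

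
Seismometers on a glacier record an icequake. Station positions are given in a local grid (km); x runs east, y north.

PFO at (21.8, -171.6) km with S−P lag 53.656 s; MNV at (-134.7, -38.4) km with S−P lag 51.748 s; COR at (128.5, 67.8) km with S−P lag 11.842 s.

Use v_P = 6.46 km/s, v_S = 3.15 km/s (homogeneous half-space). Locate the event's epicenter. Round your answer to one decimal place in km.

Distance from S−P lag: d = Δt · v_P v_S / (v_P − v_S) = Δt · (6.46·3.15)/(6.46−3.15) ≈ 6.1477·Δt.
So d_PFO = 329.86, d_MNV = 318.13, d_COR = 72.80 km.
Circle about each station: (x − 21.8)² + (y + 171.6)² = 329.86²; (x + 134.7)² + (y + 38.4)² = 318.13²; (x − 128.5)² + (y − 67.8)² = 72.80².
Subtracting the PFO equation from the MNV and COR equations removes the quadratic terms:
-313.0 x + 266.4 y = -2702.23
213.4 x + 478.8 y = 94695.07
Solving the 2×2 system: x ≈ 128.3, y ≈ 140.6 km.
Check against PFO (with the unrounded x, y): √((x − 21.8)²+(y + 171.6)²) = 329.86 ≈ 329.86 km. ✓

(128.3, 140.6)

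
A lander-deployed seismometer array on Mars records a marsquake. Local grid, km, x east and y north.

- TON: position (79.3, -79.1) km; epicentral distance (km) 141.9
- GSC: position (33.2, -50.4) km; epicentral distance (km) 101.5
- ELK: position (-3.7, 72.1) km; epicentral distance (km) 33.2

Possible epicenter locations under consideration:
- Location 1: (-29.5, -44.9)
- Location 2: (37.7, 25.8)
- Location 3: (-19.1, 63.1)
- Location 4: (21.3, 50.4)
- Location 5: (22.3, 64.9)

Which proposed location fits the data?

For each candidate, compare |candidate − station| to the reported distance:
Location 1: residuals TON 27.9, GSC 38.6, ELK 86.6 → max 86.6 km
Location 2: residuals TON 29.1, GSC 25.2, ELK 28.9 → max 29.1 km
Location 3: residuals TON 31.0, GSC 23.5, ELK 15.4 → max 31.0 km
Location 4: residuals TON 0.0, GSC 0.0, ELK 0.1 → max 0.1 km
Location 5: residuals TON 13.0, GSC 14.3, ELK 6.2 → max 14.3 km
Only Location 4 has all residuals ≈ 0.

Location 4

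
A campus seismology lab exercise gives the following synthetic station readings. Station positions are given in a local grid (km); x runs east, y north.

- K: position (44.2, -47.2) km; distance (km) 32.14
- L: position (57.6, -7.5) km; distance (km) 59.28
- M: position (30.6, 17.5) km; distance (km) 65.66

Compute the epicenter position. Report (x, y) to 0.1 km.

Circle about each station: (x − 44.2)² + (y + 47.2)² = 32.14²; (x − 57.6)² + (y + 7.5)² = 59.28²; (x − 30.6)² + (y − 17.5)² = 65.66².
Subtracting the K equation from the L and M equations removes the quadratic terms:
26.8 x + 79.4 y = -3288.61
-27.2 x + 129.4 y = -6217.13
Solving the 2×2 system: x ≈ 12.1, y ≈ -45.5 km.
Check against K (with the unrounded x, y): √((x − 44.2)²+(y + 47.2)²) = 32.14 ≈ 32.14 km. ✓

(12.1, -45.5)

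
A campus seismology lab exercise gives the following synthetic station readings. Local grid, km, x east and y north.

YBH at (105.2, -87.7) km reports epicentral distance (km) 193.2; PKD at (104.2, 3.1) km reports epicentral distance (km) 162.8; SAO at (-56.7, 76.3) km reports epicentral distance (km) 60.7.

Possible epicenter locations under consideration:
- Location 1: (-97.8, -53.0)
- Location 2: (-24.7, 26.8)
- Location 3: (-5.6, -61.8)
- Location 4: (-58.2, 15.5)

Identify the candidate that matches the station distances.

Location 4

For each candidate, compare |candidate − station| to the reported distance:
Location 1: residuals YBH 12.7, PKD 46.8, SAO 75.0 → max 75.0 km
Location 2: residuals YBH 20.0, PKD 31.7, SAO 1.8 → max 31.7 km
Location 3: residuals YBH 79.4, PKD 35.3, SAO 86.6 → max 86.6 km
Location 4: residuals YBH 0.1, PKD 0.1, SAO 0.1 → max 0.1 km
Only Location 4 has all residuals ≈ 0.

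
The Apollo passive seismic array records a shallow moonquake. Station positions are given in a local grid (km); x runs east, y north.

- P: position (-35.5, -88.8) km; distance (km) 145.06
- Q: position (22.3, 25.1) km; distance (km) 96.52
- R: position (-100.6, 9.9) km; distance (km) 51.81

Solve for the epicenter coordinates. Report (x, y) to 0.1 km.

(-70.4, 52.0)

Circle about each station: (x + 35.5)² + (y + 88.8)² = 145.06²; (x − 22.3)² + (y − 25.1)² = 96.52²; (x + 100.6)² + (y − 9.9)² = 51.81².
Subtracting the P equation from the Q and R equations removes the quadratic terms:
115.6 x + 227.8 y = 3707.90
-130.2 x + 197.4 y = 19430.81
Solving the 2×2 system: x ≈ -70.4, y ≈ 52.0 km.
Check against P (with the unrounded x, y): √((x + 35.5)²+(y + 88.8)²) = 145.06 ≈ 145.06 km. ✓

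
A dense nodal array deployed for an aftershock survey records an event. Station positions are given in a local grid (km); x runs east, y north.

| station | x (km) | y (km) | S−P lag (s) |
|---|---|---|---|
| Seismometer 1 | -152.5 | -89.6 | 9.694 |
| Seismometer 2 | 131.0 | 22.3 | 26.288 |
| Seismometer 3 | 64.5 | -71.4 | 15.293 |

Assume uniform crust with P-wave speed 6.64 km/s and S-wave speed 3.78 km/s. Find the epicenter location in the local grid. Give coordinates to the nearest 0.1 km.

Distance from S−P lag: d = Δt · v_P v_S / (v_P − v_S) = Δt · (6.64·3.78)/(6.64−3.78) ≈ 8.7759·Δt.
So d_Seismometer 1 = 85.07, d_Seismometer 2 = 230.70, d_Seismometer 3 = 134.21 km.
Circle about each station: (x + 152.5)² + (y + 89.6)² = 85.07²; (x − 131.0)² + (y − 22.3)² = 230.70²; (x − 64.5)² + (y + 71.4)² = 134.21².
Subtracting pairs of circle equations eliminates x²+y² and gives linear equations (the radical axes):
567.0 x + 223.8 y = -59611.71
434.0 x + 36.4 y = -32801.62
Solving the 2×2 system: x ≈ -67.6, y ≈ -95.1 km.

-67.6 km east, -95.1 km north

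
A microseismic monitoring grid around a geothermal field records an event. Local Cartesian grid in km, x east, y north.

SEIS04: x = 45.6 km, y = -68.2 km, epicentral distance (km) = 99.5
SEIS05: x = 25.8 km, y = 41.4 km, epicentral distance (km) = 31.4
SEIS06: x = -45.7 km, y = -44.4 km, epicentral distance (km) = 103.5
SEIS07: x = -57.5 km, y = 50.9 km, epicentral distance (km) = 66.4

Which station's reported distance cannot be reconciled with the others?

SEIS06

Solve using three stations at a time. Using SEIS04, SEIS05, SEIS07 (subtract circle equations pairwise → linear system) gives (x, y) ≈ (1.8, 21.2).
Distances from that point to each station vs reported:
  SEIS04: calculated 99.5 vs reported 99.5 → residual 0.0 km
  SEIS05: calculated 31.4 vs reported 31.4 → residual 0.0 km
  SEIS06: calculated 81.0 vs reported 103.5 → residual 22.5 km
  SEIS07: calculated 66.4 vs reported 66.4 → residual 0.0 km
SEIS04, SEIS05, SEIS07 are mutually consistent (residuals ≈ 0); SEIS06 is off by 22.5 km.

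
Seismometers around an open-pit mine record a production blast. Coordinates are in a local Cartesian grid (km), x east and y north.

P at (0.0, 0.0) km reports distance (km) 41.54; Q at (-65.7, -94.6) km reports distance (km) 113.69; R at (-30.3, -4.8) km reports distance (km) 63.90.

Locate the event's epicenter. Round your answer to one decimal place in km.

Circle about each station: x² + y² = 41.54²; (x + 65.7)² + (y + 94.6)² = 113.69²; (x + 30.3)² + (y + 4.8)² = 63.90².
Subtracting pairs of circle equations eliminates x²+y² and gives linear equations (the radical axes):
-131.4 x − 189.2 y = 2065.81
-60.6 x − 9.6 y = -1416.51
Solving the 2×2 system: x ≈ 28.2, y ≈ -30.5 km.
Check against P (with the unrounded x, y): √(x²+y²) = 41.55 ≈ 41.54 km. ✓

28.2 km east, -30.5 km north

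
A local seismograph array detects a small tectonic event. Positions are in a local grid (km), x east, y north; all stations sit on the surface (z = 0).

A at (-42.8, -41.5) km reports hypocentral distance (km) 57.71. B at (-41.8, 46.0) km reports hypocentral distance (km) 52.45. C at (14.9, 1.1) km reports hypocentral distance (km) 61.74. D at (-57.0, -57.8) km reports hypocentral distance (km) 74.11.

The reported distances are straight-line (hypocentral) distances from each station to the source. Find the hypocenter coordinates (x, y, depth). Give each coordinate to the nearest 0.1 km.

x ≈ -37.1 km, y ≈ 5.5 km, depth ≈ 33.0 km

Each station gives a sphere (x−x_i)² + (y−y_i)² + z² = d_i² (stations at z=0).
Subtracting the A sphere from B and C: z² cancels, leaving linear equations in x and y:
2.0 x + 175.0 y = 888.59
115.4 x + 85.2 y = -3812.25
Solving: x ≈ -37.097, y ≈ 5.502 km (keep extra digits for the depth step; rounded: -37.1, 5.5).
Then from the A sphere: z² = 57.71² − (x + 42.8)² − (y + 41.5)² with x = -37.097, y = 5.502, so z ≈ 32.996 ≈ 33.0 km.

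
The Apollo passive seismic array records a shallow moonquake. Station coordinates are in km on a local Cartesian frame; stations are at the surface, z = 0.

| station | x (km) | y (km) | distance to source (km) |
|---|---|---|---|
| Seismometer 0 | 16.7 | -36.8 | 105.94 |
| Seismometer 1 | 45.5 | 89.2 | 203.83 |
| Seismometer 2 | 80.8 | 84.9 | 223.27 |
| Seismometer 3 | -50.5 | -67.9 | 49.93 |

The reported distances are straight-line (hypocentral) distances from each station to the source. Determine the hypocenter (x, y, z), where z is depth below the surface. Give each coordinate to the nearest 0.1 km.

x ≈ -73.6 km, y ≈ -70.2 km, depth ≈ 44.2 km

Each station gives a sphere (x−x_i)² + (y−y_i)² + z² = d_i² (stations at z=0).
Subtracting the Seismometer 0 sphere from Seismometer 1 and Seismometer 2: z² cancels, leaving linear equations in x and y:
57.6 x + 252.0 y = -21929.63
128.2 x + 243.4 y = -26522.69
Solving: x ≈ -73.609, y ≈ -70.198 km (keep extra digits for the depth step; rounded: -73.6, -70.2).
Then from the Seismometer 0 sphere: z² = 105.94² − (x − 16.7)² − (y + 36.8)² with x = -73.609, y = -70.198, so z ≈ 44.183 ≈ 44.2 km.
Check against Seismometer 3 (with the unrounded solution): distance 49.92 ≈ 49.93 km. ✓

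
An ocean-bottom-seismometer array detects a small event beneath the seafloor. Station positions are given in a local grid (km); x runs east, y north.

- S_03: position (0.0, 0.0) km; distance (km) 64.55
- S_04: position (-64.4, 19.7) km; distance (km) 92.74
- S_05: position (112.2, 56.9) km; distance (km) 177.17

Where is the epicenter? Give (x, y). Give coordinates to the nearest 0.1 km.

Circle about each station: x² + y² = 64.55²; (x + 64.4)² + (y − 19.7)² = 92.74²; (x − 112.2)² + (y − 56.9)² = 177.17².
Subtracting the S_03 equation from the S_04 and S_05 equations removes the quadratic terms:
-128.8 x + 39.4 y = 101.44
224.4 x + 113.8 y = -11396.06
Solving the 2×2 system: x ≈ -19.6, y ≈ -61.5 km.
Check against S_03 (with the unrounded x, y): √(x²+y²) = 64.54 ≈ 64.55 km. ✓

(-19.6, -61.5)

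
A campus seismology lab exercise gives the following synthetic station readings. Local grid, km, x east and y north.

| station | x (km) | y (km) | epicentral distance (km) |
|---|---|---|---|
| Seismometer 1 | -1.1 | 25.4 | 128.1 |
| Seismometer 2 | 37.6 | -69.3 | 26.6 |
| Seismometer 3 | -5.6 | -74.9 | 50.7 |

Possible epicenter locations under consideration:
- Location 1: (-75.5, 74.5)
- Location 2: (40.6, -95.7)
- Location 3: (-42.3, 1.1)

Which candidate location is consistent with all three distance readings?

For each candidate, compare |candidate − station| to the reported distance:
Location 1: residuals Seismometer 1 39.0, Seismometer 2 156.3, Seismometer 3 114.2 → max 156.3 km
Location 2: residuals Seismometer 1 0.0, Seismometer 2 0.0, Seismometer 3 0.0 → max 0.0 km
Location 3: residuals Seismometer 1 80.3, Seismometer 2 79.9, Seismometer 3 33.7 → max 80.3 km
Only Location 2 has all residuals ≈ 0.

Location 2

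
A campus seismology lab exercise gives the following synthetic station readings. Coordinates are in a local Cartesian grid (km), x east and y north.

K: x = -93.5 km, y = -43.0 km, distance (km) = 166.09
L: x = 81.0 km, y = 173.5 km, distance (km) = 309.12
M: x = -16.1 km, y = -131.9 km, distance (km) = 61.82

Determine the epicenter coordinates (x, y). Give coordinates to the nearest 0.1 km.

45.7 km east, -133.6 km north

Circle about each station: (x + 93.5)² + (y + 43.0)² = 166.09²; (x − 81.0)² + (y − 173.5)² = 309.12²; (x + 16.1)² + (y + 131.9)² = 61.82².
Subtracting the K equation from the L and M equations removes the quadratic terms:
349.0 x + 433.0 y = -41897.29
154.8 x − 177.8 y = 30829.75
Solving the 2×2 system: x ≈ 45.7, y ≈ -133.6 km.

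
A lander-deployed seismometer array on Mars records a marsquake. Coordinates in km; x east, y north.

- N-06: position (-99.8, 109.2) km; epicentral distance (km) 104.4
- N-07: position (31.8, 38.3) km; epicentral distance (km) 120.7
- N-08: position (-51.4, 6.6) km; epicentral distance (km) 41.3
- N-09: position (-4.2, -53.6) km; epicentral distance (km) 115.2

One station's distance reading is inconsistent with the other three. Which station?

N-06

Solve using three stations at a time. Using N-07, N-08, N-09 (subtract circle equations pairwise → linear system) gives (x, y) ≈ (-88.2, 25.2).
Distances from that point to each station vs reported:
  N-06: calculated 84.8 vs reported 104.4 → residual 19.6 km
  N-07: calculated 120.7 vs reported 120.7 → residual 0.0 km
  N-08: calculated 41.2 vs reported 41.3 → residual 0.1 km
  N-09: calculated 115.2 vs reported 115.2 → residual 0.0 km
N-07, N-08, N-09 are mutually consistent (residuals ≈ 0); N-06 is off by 19.6 km.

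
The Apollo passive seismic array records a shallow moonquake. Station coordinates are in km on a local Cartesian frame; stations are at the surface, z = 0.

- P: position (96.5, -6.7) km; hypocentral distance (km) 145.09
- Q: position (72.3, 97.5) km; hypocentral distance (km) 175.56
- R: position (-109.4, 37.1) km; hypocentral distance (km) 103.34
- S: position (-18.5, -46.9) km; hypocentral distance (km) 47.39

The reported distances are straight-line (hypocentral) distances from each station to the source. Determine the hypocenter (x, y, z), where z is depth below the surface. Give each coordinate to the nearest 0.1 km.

x ≈ -41.4 km, y ≈ -30.7 km, depth ≈ 38.2 km

Each station gives a sphere (x−x_i)² + (y−y_i)² + z² = d_i² (stations at z=0).
Subtracting the P sphere from Q and R: z² cancels, leaving linear equations in x and y:
-48.4 x + 208.4 y = -4393.81
-411.8 x + 87.6 y = 14359.58
Solving: x ≈ -41.401, y ≈ -30.699 km (keep extra digits for the depth step; rounded: -41.4, -30.7).
Then from the P sphere: z² = 145.09² − (x − 96.5)² − (y + 6.7)² with x = -41.401, y = -30.699, so z ≈ 38.190 ≈ 38.2 km.
Check against S (with the unrounded solution): distance 47.39 ≈ 47.39 km. ✓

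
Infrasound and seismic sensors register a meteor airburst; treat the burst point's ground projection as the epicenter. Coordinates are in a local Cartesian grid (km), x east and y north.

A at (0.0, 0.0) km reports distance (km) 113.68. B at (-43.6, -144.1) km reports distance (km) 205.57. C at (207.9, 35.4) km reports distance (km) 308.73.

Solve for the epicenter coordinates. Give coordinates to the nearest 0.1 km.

Circle about each station: x² + y² = 113.68²; (x + 43.6)² + (y + 144.1)² = 205.57²; (x − 207.9)² + (y − 35.4)² = 308.73².
Subtracting pairs of circle equations eliminates x²+y² and gives linear equations (the radical axes):
-87.2 x − 288.2 y = -6670.11
415.8 x + 70.8 y = -37915.50
Solving the 2×2 system: x ≈ -100.3, y ≈ 53.5 km.

-100.3 km east, 53.5 km north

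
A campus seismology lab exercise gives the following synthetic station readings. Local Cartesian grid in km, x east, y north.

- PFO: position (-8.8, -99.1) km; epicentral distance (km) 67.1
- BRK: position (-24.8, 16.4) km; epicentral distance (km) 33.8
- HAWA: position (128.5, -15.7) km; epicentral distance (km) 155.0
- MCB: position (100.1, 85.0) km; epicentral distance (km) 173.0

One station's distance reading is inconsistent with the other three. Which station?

BRK

Solve using three stations at a time. Using PFO, HAWA, MCB (subtract circle equations pairwise → linear system) gives (x, y) ≈ (-25.4, -34.1).
Distances from that point to each station vs reported:
  PFO: calculated 67.1 vs reported 67.1 → residual 0.0 km
  BRK: calculated 50.5 vs reported 33.8 → residual 16.7 km
  HAWA: calculated 155.0 vs reported 155.0 → residual 0.0 km
  MCB: calculated 173.0 vs reported 173.0 → residual 0.0 km
PFO, HAWA, MCB are mutually consistent (residuals ≈ 0); BRK is off by 16.7 km.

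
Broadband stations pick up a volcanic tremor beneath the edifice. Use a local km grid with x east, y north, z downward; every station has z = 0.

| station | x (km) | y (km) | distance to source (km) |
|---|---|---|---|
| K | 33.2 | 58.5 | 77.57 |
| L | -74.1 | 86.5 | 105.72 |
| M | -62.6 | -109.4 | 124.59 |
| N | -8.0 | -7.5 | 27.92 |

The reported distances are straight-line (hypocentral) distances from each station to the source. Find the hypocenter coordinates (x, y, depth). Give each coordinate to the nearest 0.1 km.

Each station gives a sphere (x−x_i)² + (y−y_i)² + z² = d_i² (stations at z=0).
Subtracting the K sphere from L and M: z² cancels, leaving linear equations in x and y:
-214.6 x + 56.0 y = 3288.96
-191.6 x − 335.8 y = 1857.07
Solving: x ≈ -14.596, y ≈ 2.798 km (keep extra digits for the depth step; rounded: -14.6, 2.8).
Then from the K sphere: z² = 77.57² − (x − 33.2)² − (y − 58.5)² with x = -14.596, y = 2.798, so z ≈ 25.098 ≈ 25.1 km.

x ≈ -14.6 km, y ≈ 2.8 km, depth ≈ 25.1 km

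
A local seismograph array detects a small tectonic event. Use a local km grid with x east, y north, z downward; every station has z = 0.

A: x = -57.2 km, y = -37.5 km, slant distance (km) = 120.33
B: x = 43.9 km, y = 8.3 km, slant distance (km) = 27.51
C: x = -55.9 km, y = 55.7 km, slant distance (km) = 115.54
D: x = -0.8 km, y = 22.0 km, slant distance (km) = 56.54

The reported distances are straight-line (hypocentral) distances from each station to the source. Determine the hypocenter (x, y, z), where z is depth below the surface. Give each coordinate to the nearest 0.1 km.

(48.4, 13.7, 26.6)

Each station gives a sphere (x−x_i)² + (y−y_i)² + z² = d_i² (stations at z=0).
Subtracting the A sphere from B and C: z² cancels, leaving linear equations in x and y:
202.2 x + 91.6 y = 11040.52
2.6 x + 186.4 y = 2679.03
Solving: x ≈ 48.397, y ≈ 13.697 km (keep extra digits for the depth step; rounded: 48.4, 13.7).
Then from the A sphere: z² = 120.33² − (x + 57.2)² − (y + 37.5)² with x = 48.397, y = 13.697, so z ≈ 26.598 ≈ 26.6 km.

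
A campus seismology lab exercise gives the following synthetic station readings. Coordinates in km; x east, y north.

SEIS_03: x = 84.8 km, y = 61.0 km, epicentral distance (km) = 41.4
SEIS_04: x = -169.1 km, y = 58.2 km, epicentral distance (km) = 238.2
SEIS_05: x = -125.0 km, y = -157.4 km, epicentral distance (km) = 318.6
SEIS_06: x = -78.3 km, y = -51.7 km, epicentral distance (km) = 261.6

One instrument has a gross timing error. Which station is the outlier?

Solve using three stations at a time. Using SEIS_03, SEIS_04, SEIS_05 (subtract circle equations pairwise → linear system) gives (x, y) ≈ (65.8, 97.8).
Distances from that point to each station vs reported:
  SEIS_03: calculated 41.4 vs reported 41.4 → residual 0.0 km
  SEIS_04: calculated 238.2 vs reported 238.2 → residual 0.0 km
  SEIS_05: calculated 318.6 vs reported 318.6 → residual 0.0 km
  SEIS_06: calculated 207.6 vs reported 261.6 → residual 54.0 km
SEIS_03, SEIS_04, SEIS_05 are mutually consistent (residuals ≈ 0); SEIS_06 is off by 54.0 km.

SEIS_06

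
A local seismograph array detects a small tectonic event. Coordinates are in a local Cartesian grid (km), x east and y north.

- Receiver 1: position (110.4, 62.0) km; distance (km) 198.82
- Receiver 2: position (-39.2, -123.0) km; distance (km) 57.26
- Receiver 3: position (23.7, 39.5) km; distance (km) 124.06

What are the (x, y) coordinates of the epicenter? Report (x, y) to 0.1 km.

Circle about each station: (x − 110.4)² + (y − 62.0)² = 198.82²; (x + 39.2)² + (y + 123.0)² = 57.26²; (x − 23.7)² + (y − 39.5)² = 124.06².
Subtracting the Receiver 1 equation from the Receiver 2 and Receiver 3 equations removes the quadratic terms:
-299.2 x − 370.0 y = 36884.16
-173.4 x − 45.0 y = 10228.29
Solving the 2×2 system: x ≈ -41.9, y ≈ -65.8 km.

(-41.9, -65.8)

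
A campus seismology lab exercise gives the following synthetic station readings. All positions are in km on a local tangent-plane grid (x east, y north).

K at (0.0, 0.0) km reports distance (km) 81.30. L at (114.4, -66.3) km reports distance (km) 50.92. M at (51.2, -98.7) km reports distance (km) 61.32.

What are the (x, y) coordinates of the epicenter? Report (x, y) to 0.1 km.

Circle about each station: x² + y² = 81.30²; (x − 114.4)² + (y + 66.3)² = 50.92²; (x − 51.2)² + (y + 98.7)² = 61.32².
Subtracting pairs of circle equations eliminates x²+y² and gives linear equations (the radical axes):
228.8 x − 132.6 y = 21499.89
102.4 x − 197.4 y = 15212.68
Solving the 2×2 system: x ≈ 70.5, y ≈ -40.5 km.

(70.5, -40.5)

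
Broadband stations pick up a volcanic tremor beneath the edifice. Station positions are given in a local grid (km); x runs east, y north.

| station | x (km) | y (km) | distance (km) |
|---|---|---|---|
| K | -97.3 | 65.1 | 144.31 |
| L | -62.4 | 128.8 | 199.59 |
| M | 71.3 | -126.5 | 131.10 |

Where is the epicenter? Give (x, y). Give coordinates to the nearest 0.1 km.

Circle about each station: (x + 97.3)² + (y − 65.1)² = 144.31²; (x + 62.4)² + (y − 128.8)² = 199.59²; (x − 71.3)² + (y + 126.5)² = 131.10².
Subtracting the K equation from the L and M equations removes the quadratic terms:
69.8 x + 127.4 y = -12232.89
337.2 x − 383.2 y = 11018.81
Solving the 2×2 system: x ≈ -47.1, y ≈ -70.2 km.

x ≈ -47.1 km, y ≈ -70.2 km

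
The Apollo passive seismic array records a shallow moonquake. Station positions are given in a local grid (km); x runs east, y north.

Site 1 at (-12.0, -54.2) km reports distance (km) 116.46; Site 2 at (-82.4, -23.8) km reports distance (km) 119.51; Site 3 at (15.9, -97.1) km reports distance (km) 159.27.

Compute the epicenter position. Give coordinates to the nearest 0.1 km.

Circle about each station: (x + 12.0)² + (y + 54.2)² = 116.46²; (x + 82.4)² + (y + 23.8)² = 119.51²; (x − 15.9)² + (y + 97.1)² = 159.27².
Subtracting the Site 1 equation from the Site 2 and Site 3 equations removes the quadratic terms:
-140.8 x + 60.8 y = 3554.85
55.8 x − 85.8 y = -5204.42
Solving the 2×2 system: x ≈ 1.3, y ≈ 61.5 km.

1.3 km east, 61.5 km north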